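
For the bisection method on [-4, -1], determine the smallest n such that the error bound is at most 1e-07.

We need (b-a)/2^n ≤ 1e-07
(-1 - (-4))/2^n ≤ 1e-07
3/2^n ≤ 1e-07
2^n ≥ 30000000
n ≥ log₂(30000000) = 24.84
n ≥ 25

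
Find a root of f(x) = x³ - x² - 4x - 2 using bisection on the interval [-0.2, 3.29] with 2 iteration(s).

f(x) = x³ - x² - 4x - 2
Initial interval: [-0.2, 3.29]

Iteration 1:
  c_1 = (-0.200000 + 3.290000)/2 = 1.545000
  f(c_1) = f(1.545000) = -6.879071
  f(a) × f(c) ≥ 0, new interval: [1.545000, 3.290000]
Iteration 2:
  c_2 = (1.545000 + 3.290000)/2 = 2.417500
  f(c_2) = f(2.417500) = -3.385696
  f(a) × f(c) ≥ 0, new interval: [2.417500, 3.290000]

After 2 iteration(s), the approximation is c_2 = 2.417500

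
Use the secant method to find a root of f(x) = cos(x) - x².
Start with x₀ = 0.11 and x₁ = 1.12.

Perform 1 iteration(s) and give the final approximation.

f(x) = cos(x) - x²
x₀ = 0.11, x₁ = 1.12

Secant formula: x_{n+1} = x_n - f(x_n)(x_n - x_{n-1})/(f(x_n) - f(x_{n-1}))

Iteration 1:
  f(0.110000) = 0.981856
  f(1.120000) = -0.818718
  x_2 = 1.120000 - (-0.818718)×(1.120000 - 0.110000)/(-0.818718 - 0.981856)
       = 0.660755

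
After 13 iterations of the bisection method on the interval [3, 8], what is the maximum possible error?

Bisection error bound: |error| ≤ (b-a)/2^n
|error| ≤ (8 - 3)/2^13 = 5/2^13
|error| ≤ 0.0006103516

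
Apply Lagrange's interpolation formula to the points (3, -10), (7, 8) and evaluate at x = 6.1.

Lagrange interpolation formula:
P(x) = Σ yᵢ × Lᵢ(x)
where Lᵢ(x) = Π_{j≠i} (x - xⱼ)/(xᵢ - xⱼ)

L_0(6.1) = (6.1 - 7)/(3 - 7) = 0.225000
L_1(6.1) = (6.1 - 3)/(7 - 3) = 0.775000

P(6.1) = (-10)×L_0(6.1) + 8×L_1(6.1)
P(6.1) = 3.950000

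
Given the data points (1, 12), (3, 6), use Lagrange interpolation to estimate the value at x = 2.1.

Lagrange interpolation formula:
P(x) = Σ yᵢ × Lᵢ(x)
where Lᵢ(x) = Π_{j≠i} (x - xⱼ)/(xᵢ - xⱼ)

L_0(2.1) = (2.1 - 3)/(1 - 3) = 0.450000
L_1(2.1) = (2.1 - 1)/(3 - 1) = 0.550000

P(2.1) = 12×L_0(2.1) + 6×L_1(2.1)
P(2.1) = 8.700000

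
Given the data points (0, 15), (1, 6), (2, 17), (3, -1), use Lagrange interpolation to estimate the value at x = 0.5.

Lagrange interpolation formula:
P(x) = Σ yᵢ × Lᵢ(x)
where Lᵢ(x) = Π_{j≠i} (x - xⱼ)/(xᵢ - xⱼ)

L_0(0.5) = (0.5 - 1)/(0 - 1) × (0.5 - 2)/(0 - 2) × (0.5 - 3)/(0 - 3) = 0.312500
L_1(0.5) = (0.5 - 0)/(1 - 0) × (0.5 - 2)/(1 - 2) × (0.5 - 3)/(1 - 3) = 0.937500
L_2(0.5) = (0.5 - 0)/(2 - 0) × (0.5 - 1)/(2 - 1) × (0.5 - 3)/(2 - 3) = -0.312500
L_3(0.5) = (0.5 - 0)/(3 - 0) × (0.5 - 1)/(3 - 1) × (0.5 - 2)/(3 - 2) = 0.062500

P(0.5) = 15×L_0(0.5) + 6×L_1(0.5) + 17×L_2(0.5) + (-1)×L_3(0.5)
P(0.5) = 4.937500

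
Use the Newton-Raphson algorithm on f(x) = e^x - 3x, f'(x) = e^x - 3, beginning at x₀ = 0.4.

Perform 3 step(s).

f(x) = e^x - 3x
f'(x) = e^x - 3
x₀ = 0.4

Newton-Raphson formula: x_{n+1} = x_n - f(x_n)/f'(x_n)

Iteration 1:
  f(0.400000) = 0.291825
  f'(0.400000) = -1.508175
  x_1 = 0.400000 - 0.291825/(-1.508175) = 0.593495
Iteration 2:
  f(0.593495) = 0.029819
  f'(0.593495) = -1.189695
  x_2 = 0.593495 - 0.029819/(-1.189695) = 0.618560
Iteration 3:
  f(0.618560) = 0.000573
  f'(0.618560) = -1.143747
  x_3 = 0.618560 - 0.000573/(-1.143747) = 0.619061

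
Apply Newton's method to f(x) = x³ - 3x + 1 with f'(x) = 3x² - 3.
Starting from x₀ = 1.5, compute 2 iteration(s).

f(x) = x³ - 3x + 1
f'(x) = 3x² - 3
x₀ = 1.5

Newton-Raphson formula: x_{n+1} = x_n - f(x_n)/f'(x_n)

Iteration 1:
  f(1.500000) = -0.125000
  f'(1.500000) = 3.750000
  x_1 = 1.500000 - (-0.125000)/3.750000 = 1.533333
Iteration 2:
  f(1.533333) = 0.005037
  f'(1.533333) = 4.053333
  x_2 = 1.533333 - 0.005037/4.053333 = 1.532091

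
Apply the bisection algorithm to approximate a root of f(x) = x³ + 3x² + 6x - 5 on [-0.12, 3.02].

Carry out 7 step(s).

f(x) = x³ + 3x² + 6x - 5
Initial interval: [-0.12, 3.02]

Iteration 1:
  c_1 = (-0.120000 + 3.020000)/2 = 1.450000
  f(c_1) = f(1.450000) = 13.056125
  f(a) × f(c) < 0, new interval: [-0.120000, 1.450000]
Iteration 2:
  c_2 = (-0.120000 + 1.450000)/2 = 0.665000
  f(c_2) = f(0.665000) = 0.610755
  f(a) × f(c) < 0, new interval: [-0.120000, 0.665000]
Iteration 3:
  c_3 = (-0.120000 + 0.665000)/2 = 0.272500
  f(c_3) = f(0.272500) = -3.121996
  f(a) × f(c) ≥ 0, new interval: [0.272500, 0.665000]
Iteration 4:
  c_4 = (0.272500 + 0.665000)/2 = 0.468750
  f(c_4) = f(0.468750) = -1.425323
  f(a) × f(c) ≥ 0, new interval: [0.468750, 0.665000]
Iteration 5:
  c_5 = (0.468750 + 0.665000)/2 = 0.566875
  f(c_5) = f(0.566875) = -0.452544
  f(a) × f(c) ≥ 0, new interval: [0.566875, 0.665000]
Iteration 6:
  c_6 = (0.566875 + 0.665000)/2 = 0.615938
  f(c_6) = f(0.615938) = 0.067436
  f(a) × f(c) < 0, new interval: [0.566875, 0.615938]
Iteration 7:
  c_7 = (0.566875 + 0.615938)/2 = 0.591406
  f(c_7) = f(0.591406) = -0.195427
  f(a) × f(c) ≥ 0, new interval: [0.591406, 0.615938]

After 7 iteration(s), the approximation is c_7 = 0.591406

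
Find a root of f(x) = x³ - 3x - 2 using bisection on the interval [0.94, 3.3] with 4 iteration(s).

f(x) = x³ - 3x - 2
Initial interval: [0.94, 3.3]

Iteration 1:
  c_1 = (0.940000 + 3.300000)/2 = 2.120000
  f(c_1) = f(2.120000) = 1.168128
  f(a) × f(c) < 0, new interval: [0.940000, 2.120000]
Iteration 2:
  c_2 = (0.940000 + 2.120000)/2 = 1.530000
  f(c_2) = f(1.530000) = -3.008423
  f(a) × f(c) ≥ 0, new interval: [1.530000, 2.120000]
Iteration 3:
  c_3 = (1.530000 + 2.120000)/2 = 1.825000
  f(c_3) = f(1.825000) = -1.396609
  f(a) × f(c) ≥ 0, new interval: [1.825000, 2.120000]
Iteration 4:
  c_4 = (1.825000 + 2.120000)/2 = 1.972500
  f(c_4) = f(1.972500) = -0.242983
  f(a) × f(c) ≥ 0, new interval: [1.972500, 2.120000]

After 4 iteration(s), the approximation is c_4 = 1.972500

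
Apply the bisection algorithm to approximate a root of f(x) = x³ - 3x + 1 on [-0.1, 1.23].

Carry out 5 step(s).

f(x) = x³ - 3x + 1
Initial interval: [-0.1, 1.23]

Iteration 1:
  c_1 = (-0.100000 + 1.230000)/2 = 0.565000
  f(c_1) = f(0.565000) = -0.514638
  f(a) × f(c) < 0, new interval: [-0.100000, 0.565000]
Iteration 2:
  c_2 = (-0.100000 + 0.565000)/2 = 0.232500
  f(c_2) = f(0.232500) = 0.315068
  f(a) × f(c) ≥ 0, new interval: [0.232500, 0.565000]
Iteration 3:
  c_3 = (0.232500 + 0.565000)/2 = 0.398750
  f(c_3) = f(0.398750) = -0.132848
  f(a) × f(c) < 0, new interval: [0.232500, 0.398750]
Iteration 4:
  c_4 = (0.232500 + 0.398750)/2 = 0.315625
  f(c_4) = f(0.315625) = 0.084567
  f(a) × f(c) ≥ 0, new interval: [0.315625, 0.398750]
Iteration 5:
  c_5 = (0.315625 + 0.398750)/2 = 0.357187
  f(c_5) = f(0.357187) = -0.025991
  f(a) × f(c) < 0, new interval: [0.315625, 0.357187]

After 5 iteration(s), the approximation is c_5 = 0.357187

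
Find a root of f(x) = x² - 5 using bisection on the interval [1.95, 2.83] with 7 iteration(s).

f(x) = x² - 5
Initial interval: [1.95, 2.83]

Iteration 1:
  c_1 = (1.950000 + 2.830000)/2 = 2.390000
  f(c_1) = f(2.390000) = 0.712100
  f(a) × f(c) < 0, new interval: [1.950000, 2.390000]
Iteration 2:
  c_2 = (1.950000 + 2.390000)/2 = 2.170000
  f(c_2) = f(2.170000) = -0.291100
  f(a) × f(c) ≥ 0, new interval: [2.170000, 2.390000]
Iteration 3:
  c_3 = (2.170000 + 2.390000)/2 = 2.280000
  f(c_3) = f(2.280000) = 0.198400
  f(a) × f(c) < 0, new interval: [2.170000, 2.280000]
Iteration 4:
  c_4 = (2.170000 + 2.280000)/2 = 2.225000
  f(c_4) = f(2.225000) = -0.049375
  f(a) × f(c) ≥ 0, new interval: [2.225000, 2.280000]
Iteration 5:
  c_5 = (2.225000 + 2.280000)/2 = 2.252500
  f(c_5) = f(2.252500) = 0.073756
  f(a) × f(c) < 0, new interval: [2.225000, 2.252500]
Iteration 6:
  c_6 = (2.225000 + 2.252500)/2 = 2.238750
  f(c_6) = f(2.238750) = 0.012002
  f(a) × f(c) < 0, new interval: [2.225000, 2.238750]
Iteration 7:
  c_7 = (2.225000 + 2.238750)/2 = 2.231875
  f(c_7) = f(2.231875) = -0.018734
  f(a) × f(c) ≥ 0, new interval: [2.231875, 2.238750]

After 7 iteration(s), the approximation is c_7 = 2.231875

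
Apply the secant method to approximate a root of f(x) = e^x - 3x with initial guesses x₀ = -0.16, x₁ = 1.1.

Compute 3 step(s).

f(x) = e^x - 3x
x₀ = -0.16, x₁ = 1.1

Secant formula: x_{n+1} = x_n - f(x_n)(x_n - x_{n-1})/(f(x_n) - f(x_{n-1}))

Iteration 1:
  f(-0.160000) = 1.332144
  f(1.100000) = -0.295834
  x_2 = 1.100000 - (-0.295834)×(1.100000 - (-0.160000))/(-0.295834 - 1.332144)
       = 0.871034
Iteration 2:
  f(1.100000) = -0.295834
  f(0.871034) = -0.223722
  x_3 = 0.871034 - (-0.223722)×(0.871034 - 1.100000)/(-0.223722 - (-0.295834))
       = 0.160685
Iteration 3:
  f(0.871034) = -0.223722
  f(0.160685) = 0.692260
  x_4 = 0.160685 - 0.692260×(0.160685 - 0.871034)/(0.692260 - (-0.223722))
       = 0.697537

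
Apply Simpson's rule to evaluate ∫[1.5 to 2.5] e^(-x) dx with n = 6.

f(x) = e^(-x)
a = 1.5, b = 2.5, n = 6
h = (b - a)/n = 0.166667

Simpson's rule: (h/3)[f(x₀) + 4f(x₁) + 2f(x₂) + ... + f(xₙ)]

x_0 = 1.5000, f(x_0) = 0.223130, coefficient = 1
x_1 = 1.6667, f(x_1) = 0.188876, coefficient = 4
x_2 = 1.8333, f(x_2) = 0.159880, coefficient = 2
x_3 = 2.0000, f(x_3) = 0.135335, coefficient = 4
x_4 = 2.1667, f(x_4) = 0.114559, coefficient = 2
x_5 = 2.3333, f(x_5) = 0.096972, coefficient = 4
x_6 = 2.5000, f(x_6) = 0.082085, coefficient = 1

I ≈ (0.166667/3) × 2.538824 = 0.141046
Exact value: 0.141045
Error: 0.000001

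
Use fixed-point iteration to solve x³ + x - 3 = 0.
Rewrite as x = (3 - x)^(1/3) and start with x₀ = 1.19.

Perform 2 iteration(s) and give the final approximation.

Equation: x³ + x - 3 = 0
Fixed-point form: x = (3 - x)^(1/3)
x₀ = 1.19

x_1 = g(1.190000) = 1.218689
x_2 = g(1.218689) = 1.212216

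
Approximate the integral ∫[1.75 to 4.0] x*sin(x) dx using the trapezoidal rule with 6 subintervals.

f(x) = x*sin(x)
a = 1.75, b = 4.0, n = 6
h = (b - a)/n = 0.375000

Trapezoidal rule: (h/2)[f(x₀) + 2f(x₁) + 2f(x₂) + ... + f(xₙ)]

x_0 = 1.7500, f(x_0) = 1.721975, coefficient = 1
x_1 = 2.1250, f(x_1) = 1.806930, coefficient = 2
x_2 = 2.5000, f(x_2) = 1.496180, coefficient = 2
x_3 = 2.8750, f(x_3) = 0.757407, coefficient = 2
x_4 = 3.2500, f(x_4) = -0.351634, coefficient = 2
x_5 = 3.6250, f(x_5) = -1.684896, coefficient = 2
x_6 = 4.0000, f(x_6) = -3.027210, coefficient = 1

I ≈ (0.375000/2) × 2.742740 = 0.514264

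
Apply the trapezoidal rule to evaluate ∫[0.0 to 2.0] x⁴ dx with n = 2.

f(x) = x⁴
a = 0.0, b = 2.0, n = 2
h = (b - a)/n = 1.000000

Trapezoidal rule: (h/2)[f(x₀) + 2f(x₁) + 2f(x₂) + ... + f(xₙ)]

x_0 = 0.0000, f(x_0) = 0.000000, coefficient = 1
x_1 = 1.0000, f(x_1) = 1.000000, coefficient = 2
x_2 = 2.0000, f(x_2) = 16.000000, coefficient = 1

I ≈ (1.000000/2) × 18.000000 = 9.000000
Exact value: 6.400000
Error: 2.600000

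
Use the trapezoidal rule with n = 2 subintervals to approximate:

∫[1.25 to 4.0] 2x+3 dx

f(x) = 2x+3
a = 1.25, b = 4.0, n = 2
h = (b - a)/n = 1.375000

Trapezoidal rule: (h/2)[f(x₀) + 2f(x₁) + 2f(x₂) + ... + f(xₙ)]

x_0 = 1.2500, f(x_0) = 5.500000, coefficient = 1
x_1 = 2.6250, f(x_1) = 8.250000, coefficient = 2
x_2 = 4.0000, f(x_2) = 11.000000, coefficient = 1

I ≈ (1.375000/2) × 33.000000 = 22.687500
Exact value: 22.687500
Error: 0.000000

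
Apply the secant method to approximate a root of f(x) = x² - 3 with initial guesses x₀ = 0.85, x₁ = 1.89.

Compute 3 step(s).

f(x) = x² - 3
x₀ = 0.85, x₁ = 1.89

Secant formula: x_{n+1} = x_n - f(x_n)(x_n - x_{n-1})/(f(x_n) - f(x_{n-1}))

Iteration 1:
  f(0.850000) = -2.277500
  f(1.890000) = 0.572100
  x_2 = 1.890000 - 0.572100×(1.890000 - 0.850000)/(0.572100 - (-2.277500))
       = 1.681204
Iteration 2:
  f(1.890000) = 0.572100
  f(1.681204) = -0.173552
  x_3 = 1.681204 - (-0.173552)×(1.681204 - 1.890000)/(-0.173552 - 0.572100)
       = 1.729802
Iteration 3:
  f(1.681204) = -0.173552
  f(1.729802) = -0.007785
  x_4 = 1.729802 - (-0.007785)×(1.729802 - 1.681204)/(-0.007785 - (-0.173552))
       = 1.732084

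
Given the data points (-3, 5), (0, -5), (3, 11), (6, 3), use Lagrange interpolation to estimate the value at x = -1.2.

Lagrange interpolation formula:
P(x) = Σ yᵢ × Lᵢ(x)
where Lᵢ(x) = Π_{j≠i} (x - xⱼ)/(xᵢ - xⱼ)

L_0(-1.2) = (-1.2 - 0)/(-3 - 0) × (-1.2 - 3)/(-3 - 3) × (-1.2 - 6)/(-3 - 6) = 0.224000
L_1(-1.2) = (-1.2 - (-3))/(0 - (-3)) × (-1.2 - 3)/(0 - 3) × (-1.2 - 6)/(0 - 6) = 1.008000
L_2(-1.2) = (-1.2 - (-3))/(3 - (-3)) × (-1.2 - 0)/(3 - 0) × (-1.2 - 6)/(3 - 6) = -0.288000
L_3(-1.2) = (-1.2 - (-3))/(6 - (-3)) × (-1.2 - 0)/(6 - 0) × (-1.2 - 3)/(6 - 3) = 0.056000

P(-1.2) = 5×L_0(-1.2) + (-5)×L_1(-1.2) + 11×L_2(-1.2) + 3×L_3(-1.2)
P(-1.2) = -6.920000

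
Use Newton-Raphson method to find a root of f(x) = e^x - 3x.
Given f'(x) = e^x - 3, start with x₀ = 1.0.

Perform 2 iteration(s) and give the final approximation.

f(x) = e^x - 3x
f'(x) = e^x - 3
x₀ = 1.0

Newton-Raphson formula: x_{n+1} = x_n - f(x_n)/f'(x_n)

Iteration 1:
  f(1.000000) = -0.281718
  f'(1.000000) = -0.281718
  x_1 = 1.000000 - (-0.281718)/(-0.281718) = 0.000000
Iteration 2:
  f(0.000000) = 1.000000
  f'(0.000000) = -2.000000
  x_2 = 0.000000 - 1.000000/(-2.000000) = 0.500000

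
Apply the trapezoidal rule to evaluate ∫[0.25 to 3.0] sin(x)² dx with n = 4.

f(x) = sin(x)²
a = 0.25, b = 3.0, n = 4
h = (b - a)/n = 0.687500

Trapezoidal rule: (h/2)[f(x₀) + 2f(x₁) + 2f(x₂) + ... + f(xₙ)]

x_0 = 0.2500, f(x_0) = 0.061209, coefficient = 1
x_1 = 0.9375, f(x_1) = 0.649767, coefficient = 2
x_2 = 1.6250, f(x_2) = 0.997065, coefficient = 2
x_3 = 2.3125, f(x_3) = 0.543639, coefficient = 2
x_4 = 3.0000, f(x_4) = 0.019915, coefficient = 1

I ≈ (0.687500/2) × 4.462065 = 1.533835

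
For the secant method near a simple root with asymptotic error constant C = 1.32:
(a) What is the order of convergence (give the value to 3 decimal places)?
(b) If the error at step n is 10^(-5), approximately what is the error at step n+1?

(a) Secant method has superlinear convergence with order φ = (1+√5)/2 ≈ 1.618.
    This means |e_{n+1}| ≈ C|e_n|^1.618.

(b) With |e_n| = 10^(-5) and C = 1.32:
    |e_{n+1}| ≈ 1.32 × (10^(-5))^1.618 = 1.32 × 10^(-8.09)

(a) ≈ 1.618 (golden ratio); (b) |e_{n+1}| ≈ 1.073e-08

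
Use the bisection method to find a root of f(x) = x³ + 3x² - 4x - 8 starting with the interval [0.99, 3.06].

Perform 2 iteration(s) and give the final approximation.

f(x) = x³ + 3x² - 4x - 8
Initial interval: [0.99, 3.06]

Iteration 1:
  c_1 = (0.990000 + 3.060000)/2 = 2.025000
  f(c_1) = f(2.025000) = 4.505641
  f(a) × f(c) < 0, new interval: [0.990000, 2.025000]
Iteration 2:
  c_2 = (0.990000 + 2.025000)/2 = 1.507500
  f(c_2) = f(1.507500) = -3.786453
  f(a) × f(c) ≥ 0, new interval: [1.507500, 2.025000]

After 2 iteration(s), the approximation is c_2 = 1.507500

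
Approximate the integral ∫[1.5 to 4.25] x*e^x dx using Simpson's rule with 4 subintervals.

f(x) = x*e^x
a = 1.5, b = 4.25, n = 4
h = (b - a)/n = 0.687500

Simpson's rule: (h/3)[f(x₀) + 4f(x₁) + 2f(x₂) + ... + f(xₙ)]

x_0 = 1.5000, f(x_0) = 6.722534, coefficient = 1
x_1 = 2.1875, f(x_1) = 19.496975, coefficient = 4
x_2 = 2.8750, f(x_2) = 50.960594, coefficient = 2
x_3 = 3.5625, f(x_3) = 125.582454, coefficient = 4
x_4 = 4.2500, f(x_4) = 297.948002, coefficient = 1

I ≈ (0.687500/3) × 986.909441 = 226.166747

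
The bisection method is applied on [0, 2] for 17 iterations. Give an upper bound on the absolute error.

Bisection error bound: |error| ≤ (b-a)/2^n
|error| ≤ (2 - 0)/2^17 = 2/2^17
|error| ≤ 0.0000152588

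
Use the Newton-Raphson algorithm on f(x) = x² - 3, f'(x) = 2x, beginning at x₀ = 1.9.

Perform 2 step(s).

f(x) = x² - 3
f'(x) = 2x
x₀ = 1.9

Newton-Raphson formula: x_{n+1} = x_n - f(x_n)/f'(x_n)

Iteration 1:
  f(1.900000) = 0.610000
  f'(1.900000) = 3.800000
  x_1 = 1.900000 - 0.610000/3.800000 = 1.739474
Iteration 2:
  f(1.739474) = 0.025769
  f'(1.739474) = 3.478947
  x_2 = 1.739474 - 0.025769/3.478947 = 1.732067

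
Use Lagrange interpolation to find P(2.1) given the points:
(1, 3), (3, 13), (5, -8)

Lagrange interpolation formula:
P(x) = Σ yᵢ × Lᵢ(x)
where Lᵢ(x) = Π_{j≠i} (x - xⱼ)/(xᵢ - xⱼ)

L_0(2.1) = (2.1 - 3)/(1 - 3) × (2.1 - 5)/(1 - 5) = 0.326250
L_1(2.1) = (2.1 - 1)/(3 - 1) × (2.1 - 5)/(3 - 5) = 0.797500
L_2(2.1) = (2.1 - 1)/(5 - 1) × (2.1 - 3)/(5 - 3) = -0.123750

P(2.1) = 3×L_0(2.1) + 13×L_1(2.1) + (-8)×L_2(2.1)
P(2.1) = 12.336250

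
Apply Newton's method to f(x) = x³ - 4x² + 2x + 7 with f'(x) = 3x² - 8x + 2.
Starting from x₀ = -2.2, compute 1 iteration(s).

f(x) = x³ - 4x² + 2x + 7
f'(x) = 3x² - 8x + 2
x₀ = -2.2

Newton-Raphson formula: x_{n+1} = x_n - f(x_n)/f'(x_n)

Iteration 1:
  f(-2.200000) = -27.408000
  f'(-2.200000) = 34.120000
  x_1 = -2.200000 - (-27.408000)/34.120000 = -1.396717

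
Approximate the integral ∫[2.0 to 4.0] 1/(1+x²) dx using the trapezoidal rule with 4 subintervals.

f(x) = 1/(1+x²)
a = 2.0, b = 4.0, n = 4
h = (b - a)/n = 0.500000

Trapezoidal rule: (h/2)[f(x₀) + 2f(x₁) + 2f(x₂) + ... + f(xₙ)]

x_0 = 2.0000, f(x_0) = 0.200000, coefficient = 1
x_1 = 2.5000, f(x_1) = 0.137931, coefficient = 2
x_2 = 3.0000, f(x_2) = 0.100000, coefficient = 2
x_3 = 3.5000, f(x_3) = 0.075472, coefficient = 2
x_4 = 4.0000, f(x_4) = 0.058824, coefficient = 1

I ≈ (0.500000/2) × 0.885629 = 0.221407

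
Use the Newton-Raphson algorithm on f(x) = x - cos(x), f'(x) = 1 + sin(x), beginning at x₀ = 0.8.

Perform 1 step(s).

f(x) = x - cos(x)
f'(x) = 1 + sin(x)
x₀ = 0.8

Newton-Raphson formula: x_{n+1} = x_n - f(x_n)/f'(x_n)

Iteration 1:
  f(0.800000) = 0.103293
  f'(0.800000) = 1.717356
  x_1 = 0.800000 - 0.103293/1.717356 = 0.739853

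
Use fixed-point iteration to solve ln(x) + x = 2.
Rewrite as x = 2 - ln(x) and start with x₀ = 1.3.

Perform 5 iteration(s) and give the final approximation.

Equation: ln(x) + x = 2
Fixed-point form: x = 2 - ln(x)
x₀ = 1.3

x_1 = g(1.300000) = 1.737636
x_2 = g(1.737636) = 1.447475
x_3 = g(1.447475) = 1.630180
x_4 = g(1.630180) = 1.511310
x_5 = g(1.511310) = 1.587023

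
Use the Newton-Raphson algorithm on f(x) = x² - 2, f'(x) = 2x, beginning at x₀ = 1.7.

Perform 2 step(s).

f(x) = x² - 2
f'(x) = 2x
x₀ = 1.7

Newton-Raphson formula: x_{n+1} = x_n - f(x_n)/f'(x_n)

Iteration 1:
  f(1.700000) = 0.890000
  f'(1.700000) = 3.400000
  x_1 = 1.700000 - 0.890000/3.400000 = 1.438235
Iteration 2:
  f(1.438235) = 0.068521
  f'(1.438235) = 2.876471
  x_2 = 1.438235 - 0.068521/2.876471 = 1.414414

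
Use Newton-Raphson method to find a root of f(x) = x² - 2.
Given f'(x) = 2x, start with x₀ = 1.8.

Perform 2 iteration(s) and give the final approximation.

f(x) = x² - 2
f'(x) = 2x
x₀ = 1.8

Newton-Raphson formula: x_{n+1} = x_n - f(x_n)/f'(x_n)

Iteration 1:
  f(1.800000) = 1.240000
  f'(1.800000) = 3.600000
  x_1 = 1.800000 - 1.240000/3.600000 = 1.455556
Iteration 2:
  f(1.455556) = 0.118642
  f'(1.455556) = 2.911111
  x_2 = 1.455556 - 0.118642/2.911111 = 1.414801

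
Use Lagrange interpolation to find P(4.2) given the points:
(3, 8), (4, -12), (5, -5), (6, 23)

Lagrange interpolation formula:
P(x) = Σ yᵢ × Lᵢ(x)
where Lᵢ(x) = Π_{j≠i} (x - xⱼ)/(xᵢ - xⱼ)

L_0(4.2) = (4.2 - 4)/(3 - 4) × (4.2 - 5)/(3 - 5) × (4.2 - 6)/(3 - 6) = -0.048000
L_1(4.2) = (4.2 - 3)/(4 - 3) × (4.2 - 5)/(4 - 5) × (4.2 - 6)/(4 - 6) = 0.864000
L_2(4.2) = (4.2 - 3)/(5 - 3) × (4.2 - 4)/(5 - 4) × (4.2 - 6)/(5 - 6) = 0.216000
L_3(4.2) = (4.2 - 3)/(6 - 3) × (4.2 - 4)/(6 - 4) × (4.2 - 5)/(6 - 5) = -0.032000

P(4.2) = 8×L_0(4.2) + (-12)×L_1(4.2) + (-5)×L_2(4.2) + 23×L_3(4.2)
P(4.2) = -12.568000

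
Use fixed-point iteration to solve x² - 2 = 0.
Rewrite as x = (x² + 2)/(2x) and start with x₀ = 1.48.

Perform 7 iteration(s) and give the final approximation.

Equation: x² - 2 = 0
Fixed-point form: x = (x² + 2)/(2x)
x₀ = 1.48

x_1 = g(1.480000) = 1.415676
x_2 = g(1.415676) = 1.414214
x_3 = g(1.414214) = 1.414214
x_4 = g(1.414214) = 1.414214
x_5 = g(1.414214) = 1.414214
x_6 = g(1.414214) = 1.414214
x_7 = g(1.414214) = 1.414214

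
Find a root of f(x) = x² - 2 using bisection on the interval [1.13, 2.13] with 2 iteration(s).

f(x) = x² - 2
Initial interval: [1.13, 2.13]

Iteration 1:
  c_1 = (1.130000 + 2.130000)/2 = 1.630000
  f(c_1) = f(1.630000) = 0.656900
  f(a) × f(c) < 0, new interval: [1.130000, 1.630000]
Iteration 2:
  c_2 = (1.130000 + 1.630000)/2 = 1.380000
  f(c_2) = f(1.380000) = -0.095600
  f(a) × f(c) ≥ 0, new interval: [1.380000, 1.630000]

After 2 iteration(s), the approximation is c_2 = 1.380000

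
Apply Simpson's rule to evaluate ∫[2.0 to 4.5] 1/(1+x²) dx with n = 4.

f(x) = 1/(1+x²)
a = 2.0, b = 4.5, n = 4
h = (b - a)/n = 0.625000

Simpson's rule: (h/3)[f(x₀) + 4f(x₁) + 2f(x₂) + ... + f(xₙ)]

x_0 = 2.0000, f(x_0) = 0.200000, coefficient = 1
x_1 = 2.6250, f(x_1) = 0.126733, coefficient = 4
x_2 = 3.2500, f(x_2) = 0.086486, coefficient = 2
x_3 = 3.8750, f(x_3) = 0.062439, coefficient = 4
x_4 = 4.5000, f(x_4) = 0.047059, coefficient = 1

I ≈ (0.625000/3) × 1.176719 = 0.245150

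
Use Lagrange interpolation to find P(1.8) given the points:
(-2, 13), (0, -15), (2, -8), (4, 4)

Lagrange interpolation formula:
P(x) = Σ yᵢ × Lᵢ(x)
where Lᵢ(x) = Π_{j≠i} (x - xⱼ)/(xᵢ - xⱼ)

L_0(1.8) = (1.8 - 0)/(-2 - 0) × (1.8 - 2)/(-2 - 2) × (1.8 - 4)/(-2 - 4) = -0.016500
L_1(1.8) = (1.8 - (-2))/(0 - (-2)) × (1.8 - 2)/(0 - 2) × (1.8 - 4)/(0 - 4) = 0.104500
L_2(1.8) = (1.8 - (-2))/(2 - (-2)) × (1.8 - 0)/(2 - 0) × (1.8 - 4)/(2 - 4) = 0.940500
L_3(1.8) = (1.8 - (-2))/(4 - (-2)) × (1.8 - 0)/(4 - 0) × (1.8 - 2)/(4 - 2) = -0.028500

P(1.8) = 13×L_0(1.8) + (-15)×L_1(1.8) + (-8)×L_2(1.8) + 4×L_3(1.8)
P(1.8) = -9.420000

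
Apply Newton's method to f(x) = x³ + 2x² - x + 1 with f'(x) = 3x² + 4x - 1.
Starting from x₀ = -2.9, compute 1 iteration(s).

f(x) = x³ + 2x² - x + 1
f'(x) = 3x² + 4x - 1
x₀ = -2.9

Newton-Raphson formula: x_{n+1} = x_n - f(x_n)/f'(x_n)

Iteration 1:
  f(-2.900000) = -3.669000
  f'(-2.900000) = 12.630000
  x_1 = -2.900000 - (-3.669000)/12.630000 = -2.609501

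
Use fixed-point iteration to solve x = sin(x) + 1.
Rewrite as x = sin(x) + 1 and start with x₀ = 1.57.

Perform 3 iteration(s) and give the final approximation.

Equation: x = sin(x) + 1
Fixed-point form: x = sin(x) + 1
x₀ = 1.57

x_1 = g(1.570000) = 2.000000
x_2 = g(2.000000) = 1.909298
x_3 = g(1.909298) = 1.943253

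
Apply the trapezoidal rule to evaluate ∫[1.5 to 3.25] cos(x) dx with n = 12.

f(x) = cos(x)
a = 1.5, b = 3.25, n = 12
h = (b - a)/n = 0.145833

Trapezoidal rule: (h/2)[f(x₀) + 2f(x₁) + 2f(x₂) + ... + f(xₙ)]

x_0 = 1.5000, f(x_0) = 0.070737, coefficient = 1
x_1 = 1.6458, f(x_1) = -0.074967, coefficient = 2
x_2 = 1.7917, f(x_2) = -0.219079, coefficient = 2
x_3 = 1.9375, f(x_3) = -0.358540, coefficient = 2
x_4 = 2.0833, f(x_4) = -0.490390, coefficient = 2
x_5 = 2.2292, f(x_5) = -0.611829, coefficient = 2
x_6 = 2.3750, f(x_6) = -0.720278, coefficient = 2
x_7 = 2.5208, f(x_7) = -0.813437, coefficient = 2
x_8 = 2.6667, f(x_8) = -0.889327, coefficient = 2
x_9 = 2.8125, f(x_9) = -0.946336, coefficient = 2
x_10 = 2.9583, f(x_10) = -0.983255, coefficient = 2
x_11 = 3.1042, f(x_11) = -0.999300, coefficient = 2
x_12 = 3.2500, f(x_12) = -0.994130, coefficient = 1

I ≈ (0.145833/2) × -15.136866 = -1.103730
Exact value: -1.105690
Error: 0.001960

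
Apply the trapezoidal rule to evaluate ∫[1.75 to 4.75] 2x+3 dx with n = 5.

f(x) = 2x+3
a = 1.75, b = 4.75, n = 5
h = (b - a)/n = 0.600000

Trapezoidal rule: (h/2)[f(x₀) + 2f(x₁) + 2f(x₂) + ... + f(xₙ)]

x_0 = 1.7500, f(x_0) = 6.500000, coefficient = 1
x_1 = 2.3500, f(x_1) = 7.700000, coefficient = 2
x_2 = 2.9500, f(x_2) = 8.900000, coefficient = 2
x_3 = 3.5500, f(x_3) = 10.100000, coefficient = 2
x_4 = 4.1500, f(x_4) = 11.300000, coefficient = 2
x_5 = 4.7500, f(x_5) = 12.500000, coefficient = 1

I ≈ (0.600000/2) × 95.000000 = 28.500000
Exact value: 28.500000
Error: 0.000000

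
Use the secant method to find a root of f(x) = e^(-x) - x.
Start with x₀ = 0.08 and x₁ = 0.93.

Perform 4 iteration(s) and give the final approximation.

f(x) = e^(-x) - x
x₀ = 0.08, x₁ = 0.93

Secant formula: x_{n+1} = x_n - f(x_n)(x_n - x_{n-1})/(f(x_n) - f(x_{n-1}))

Iteration 1:
  f(0.080000) = 0.843116
  f(0.930000) = -0.535446
  x_2 = 0.930000 - (-0.535446)×(0.930000 - 0.080000)/(-0.535446 - 0.843116)
       = 0.599852
Iteration 2:
  f(0.930000) = -0.535446
  f(0.599852) = -0.050960
  x_3 = 0.599852 - (-0.050960)×(0.599852 - 0.930000)/(-0.050960 - (-0.535446))
       = 0.565126
Iteration 3:
  f(0.599852) = -0.050960
  f(0.565126) = 0.003162
  x_4 = 0.565126 - 0.003162×(0.565126 - 0.599852)/(0.003162 - (-0.050960))
       = 0.567155
Iteration 4:
  f(0.565126) = 0.003162
  f(0.567155) = -0.000019
  x_5 = 0.567155 - (-0.000019)×(0.567155 - 0.565126)/(-0.000019 - 0.003162)
       = 0.567143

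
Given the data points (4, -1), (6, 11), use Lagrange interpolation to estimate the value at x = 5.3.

Lagrange interpolation formula:
P(x) = Σ yᵢ × Lᵢ(x)
where Lᵢ(x) = Π_{j≠i} (x - xⱼ)/(xᵢ - xⱼ)

L_0(5.3) = (5.3 - 6)/(4 - 6) = 0.350000
L_1(5.3) = (5.3 - 4)/(6 - 4) = 0.650000

P(5.3) = (-1)×L_0(5.3) + 11×L_1(5.3)
P(5.3) = 6.800000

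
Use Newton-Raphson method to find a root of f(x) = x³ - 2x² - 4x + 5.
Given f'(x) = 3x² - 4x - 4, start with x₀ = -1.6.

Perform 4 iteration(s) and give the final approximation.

f(x) = x³ - 2x² - 4x + 5
f'(x) = 3x² - 4x - 4
x₀ = -1.6

Newton-Raphson formula: x_{n+1} = x_n - f(x_n)/f'(x_n)

Iteration 1:
  f(-1.600000) = 2.184000
  f'(-1.600000) = 10.080000
  x_1 = -1.600000 - 2.184000/10.080000 = -1.816667
Iteration 2:
  f(-1.816667) = -0.329394
  f'(-1.816667) = 13.167500
  x_2 = -1.816667 - (-0.329394)/13.167500 = -1.791651
Iteration 3:
  f(-1.791651) = -0.004646
  f'(-1.791651) = 12.796644
  x_3 = -1.791651 - (-0.004646)/12.796644 = -1.791288
Iteration 4:
  f(-1.791288) = -0.000001
  f'(-1.791288) = 12.791289
  x_4 = -1.791288 - (-0.000001)/12.791289 = -1.791288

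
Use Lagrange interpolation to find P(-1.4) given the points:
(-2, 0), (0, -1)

Lagrange interpolation formula:
P(x) = Σ yᵢ × Lᵢ(x)
where Lᵢ(x) = Π_{j≠i} (x - xⱼ)/(xᵢ - xⱼ)

L_0(-1.4) = (-1.4 - 0)/(-2 - 0) = 0.700000
L_1(-1.4) = (-1.4 - (-2))/(0 - (-2)) = 0.300000

P(-1.4) = 0×L_0(-1.4) + (-1)×L_1(-1.4)
P(-1.4) = -0.300000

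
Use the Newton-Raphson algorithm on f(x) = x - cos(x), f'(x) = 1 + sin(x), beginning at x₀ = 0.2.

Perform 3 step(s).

f(x) = x - cos(x)
f'(x) = 1 + sin(x)
x₀ = 0.2

Newton-Raphson formula: x_{n+1} = x_n - f(x_n)/f'(x_n)

Iteration 1:
  f(0.200000) = -0.780067
  f'(0.200000) = 1.198669
  x_1 = 0.200000 - (-0.780067)/1.198669 = 0.850777
Iteration 2:
  f(0.850777) = 0.191378
  f'(0.850777) = 1.751793
  x_2 = 0.850777 - 0.191378/1.751793 = 0.741530
Iteration 3:
  f(0.741530) = 0.004094
  f'(0.741530) = 1.675417
  x_3 = 0.741530 - 0.004094/1.675417 = 0.739086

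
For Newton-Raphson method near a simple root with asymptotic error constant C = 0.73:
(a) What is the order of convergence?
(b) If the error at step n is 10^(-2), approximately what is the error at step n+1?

(a) Newton-Raphson has quadratic (order 2) convergence near simple roots.
    This means |e_{n+1}| ≈ C|e_n|².

(b) With |e_n| = 10^(-2) and C = 0.73:
    |e_{n+1}| ≈ 0.73 × (10^(-2))² = 0.73 × 10^(-4)

(a) 2 (quadratic); (b) |e_{n+1}| ≈ 7.300e-05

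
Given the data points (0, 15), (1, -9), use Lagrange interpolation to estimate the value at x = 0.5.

Lagrange interpolation formula:
P(x) = Σ yᵢ × Lᵢ(x)
where Lᵢ(x) = Π_{j≠i} (x - xⱼ)/(xᵢ - xⱼ)

L_0(0.5) = (0.5 - 1)/(0 - 1) = 0.500000
L_1(0.5) = (0.5 - 0)/(1 - 0) = 0.500000

P(0.5) = 15×L_0(0.5) + (-9)×L_1(0.5)
P(0.5) = 3.000000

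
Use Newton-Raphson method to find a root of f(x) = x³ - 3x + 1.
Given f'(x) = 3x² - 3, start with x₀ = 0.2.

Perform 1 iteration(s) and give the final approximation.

f(x) = x³ - 3x + 1
f'(x) = 3x² - 3
x₀ = 0.2

Newton-Raphson formula: x_{n+1} = x_n - f(x_n)/f'(x_n)

Iteration 1:
  f(0.200000) = 0.408000
  f'(0.200000) = -2.880000
  x_1 = 0.200000 - 0.408000/(-2.880000) = 0.341667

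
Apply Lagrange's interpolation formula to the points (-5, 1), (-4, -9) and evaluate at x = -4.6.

Lagrange interpolation formula:
P(x) = Σ yᵢ × Lᵢ(x)
where Lᵢ(x) = Π_{j≠i} (x - xⱼ)/(xᵢ - xⱼ)

L_0(-4.6) = (-4.6 - (-4))/(-5 - (-4)) = 0.600000
L_1(-4.6) = (-4.6 - (-5))/(-4 - (-5)) = 0.400000

P(-4.6) = 1×L_0(-4.6) + (-9)×L_1(-4.6)
P(-4.6) = -3.000000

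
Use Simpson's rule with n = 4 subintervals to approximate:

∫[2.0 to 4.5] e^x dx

f(x) = e^x
a = 2.0, b = 4.5, n = 4
h = (b - a)/n = 0.625000

Simpson's rule: (h/3)[f(x₀) + 4f(x₁) + 2f(x₂) + ... + f(xₙ)]

x_0 = 2.0000, f(x_0) = 7.389056, coefficient = 1
x_1 = 2.6250, f(x_1) = 13.804574, coefficient = 4
x_2 = 3.2500, f(x_2) = 25.790340, coefficient = 2
x_3 = 3.8750, f(x_3) = 48.182698, coefficient = 4
x_4 = 4.5000, f(x_4) = 90.017131, coefficient = 1

I ≈ (0.625000/3) × 396.935957 = 82.694991
Exact value: 82.628075
Error: 0.066916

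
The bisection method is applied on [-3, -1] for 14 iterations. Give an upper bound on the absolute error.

Bisection error bound: |error| ≤ (b-a)/2^n
|error| ≤ (-1 - (-3))/2^14 = 2/2^14
|error| ≤ 0.0001220703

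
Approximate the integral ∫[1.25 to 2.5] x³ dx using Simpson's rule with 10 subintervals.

f(x) = x³
a = 1.25, b = 2.5, n = 10
h = (b - a)/n = 0.125000

Simpson's rule: (h/3)[f(x₀) + 4f(x₁) + 2f(x₂) + ... + f(xₙ)]

x_0 = 1.2500, f(x_0) = 1.953125, coefficient = 1
x_1 = 1.3750, f(x_1) = 2.599609, coefficient = 4
x_2 = 1.5000, f(x_2) = 3.375000, coefficient = 2
x_3 = 1.6250, f(x_3) = 4.291016, coefficient = 4
x_4 = 1.7500, f(x_4) = 5.359375, coefficient = 2
x_5 = 1.8750, f(x_5) = 6.591797, coefficient = 4
x_6 = 2.0000, f(x_6) = 8.000000, coefficient = 2
x_7 = 2.1250, f(x_7) = 9.595703, coefficient = 4
x_8 = 2.2500, f(x_8) = 11.390625, coefficient = 2
x_9 = 2.3750, f(x_9) = 13.396484, coefficient = 4
x_10 = 2.5000, f(x_10) = 15.625000, coefficient = 1

I ≈ (0.125000/3) × 219.726562 = 9.155273
Exact value: 9.155273
Error: 0.000000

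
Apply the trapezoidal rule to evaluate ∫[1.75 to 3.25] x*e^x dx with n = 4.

f(x) = x*e^x
a = 1.75, b = 3.25, n = 4
h = (b - a)/n = 0.375000

Trapezoidal rule: (h/2)[f(x₀) + 2f(x₁) + 2f(x₂) + ... + f(xₙ)]

x_0 = 1.7500, f(x_0) = 10.070555, coefficient = 1
x_1 = 2.1250, f(x_1) = 17.792407, coefficient = 2
x_2 = 2.5000, f(x_2) = 30.456235, coefficient = 2
x_3 = 2.8750, f(x_3) = 50.960594, coefficient = 2
x_4 = 3.2500, f(x_4) = 83.818605, coefficient = 1

I ≈ (0.375000/2) × 292.307632 = 54.807681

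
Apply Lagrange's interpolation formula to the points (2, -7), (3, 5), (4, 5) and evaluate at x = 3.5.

Lagrange interpolation formula:
P(x) = Σ yᵢ × Lᵢ(x)
where Lᵢ(x) = Π_{j≠i} (x - xⱼ)/(xᵢ - xⱼ)

L_0(3.5) = (3.5 - 3)/(2 - 3) × (3.5 - 4)/(2 - 4) = -0.125000
L_1(3.5) = (3.5 - 2)/(3 - 2) × (3.5 - 4)/(3 - 4) = 0.750000
L_2(3.5) = (3.5 - 2)/(4 - 2) × (3.5 - 3)/(4 - 3) = 0.375000

P(3.5) = (-7)×L_0(3.5) + 5×L_1(3.5) + 5×L_2(3.5)
P(3.5) = 6.500000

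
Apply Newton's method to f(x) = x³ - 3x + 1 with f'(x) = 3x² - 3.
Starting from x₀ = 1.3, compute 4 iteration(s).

f(x) = x³ - 3x + 1
f'(x) = 3x² - 3
x₀ = 1.3

Newton-Raphson formula: x_{n+1} = x_n - f(x_n)/f'(x_n)

Iteration 1:
  f(1.300000) = -0.703000
  f'(1.300000) = 2.070000
  x_1 = 1.300000 - (-0.703000)/2.070000 = 1.639614
Iteration 2:
  f(1.639614) = 0.488986
  f'(1.639614) = 5.064998
  x_2 = 1.639614 - 0.488986/5.064998 = 1.543071
Iteration 3:
  f(1.543071) = 0.044946
  f'(1.543071) = 4.143208
  x_3 = 1.543071 - 0.044946/4.143208 = 1.532223
Iteration 4:
  f(1.532223) = 0.000543
  f'(1.532223) = 4.043125
  x_4 = 1.532223 - 0.000543/4.043125 = 1.532089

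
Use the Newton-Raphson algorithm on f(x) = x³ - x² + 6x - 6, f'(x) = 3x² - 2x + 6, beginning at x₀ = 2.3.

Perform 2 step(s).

f(x) = x³ - x² + 6x - 6
f'(x) = 3x² - 2x + 6
x₀ = 2.3

Newton-Raphson formula: x_{n+1} = x_n - f(x_n)/f'(x_n)

Iteration 1:
  f(2.300000) = 14.677000
  f'(2.300000) = 17.270000
  x_1 = 2.300000 - 14.677000/17.270000 = 1.450145
Iteration 2:
  f(1.450145) = 3.647487
  f'(1.450145) = 9.408470
  x_2 = 1.450145 - 3.647487/9.408470 = 1.062464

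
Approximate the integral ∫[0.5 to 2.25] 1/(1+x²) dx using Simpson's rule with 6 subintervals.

f(x) = 1/(1+x²)
a = 0.5, b = 2.25, n = 6
h = (b - a)/n = 0.291667

Simpson's rule: (h/3)[f(x₀) + 4f(x₁) + 2f(x₂) + ... + f(xₙ)]

x_0 = 0.5000, f(x_0) = 0.800000, coefficient = 1
x_1 = 0.7917, f(x_1) = 0.614728, coefficient = 4
x_2 = 1.0833, f(x_2) = 0.460064, coefficient = 2
x_3 = 1.3750, f(x_3) = 0.345946, coefficient = 4
x_4 = 1.6667, f(x_4) = 0.264706, coefficient = 2
x_5 = 1.9583, f(x_5) = 0.206822, coefficient = 4
x_6 = 2.2500, f(x_6) = 0.164948, coefficient = 1

I ≈ (0.291667/3) × 7.084472 = 0.688768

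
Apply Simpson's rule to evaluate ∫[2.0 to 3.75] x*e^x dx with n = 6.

f(x) = x*e^x
a = 2.0, b = 3.75, n = 6
h = (b - a)/n = 0.291667

Simpson's rule: (h/3)[f(x₀) + 4f(x₁) + 2f(x₂) + ... + f(xₙ)]

x_0 = 2.0000, f(x_0) = 14.778112, coefficient = 1
x_1 = 2.2917, f(x_1) = 22.667814, coefficient = 4
x_2 = 2.5833, f(x_2) = 34.206439, coefficient = 2
x_3 = 2.8750, f(x_3) = 50.960594, coefficient = 4
x_4 = 3.1667, f(x_4) = 75.139484, coefficient = 2
x_5 = 3.4583, f(x_5) = 109.850474, coefficient = 4
x_6 = 3.7500, f(x_6) = 159.454058, coefficient = 1

I ≈ (0.291667/3) × 1126.839542 = 109.553844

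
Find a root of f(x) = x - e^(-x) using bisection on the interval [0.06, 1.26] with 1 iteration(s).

f(x) = x - e^(-x)
Initial interval: [0.06, 1.26]

Iteration 1:
  c_1 = (0.060000 + 1.260000)/2 = 0.660000
  f(c_1) = f(0.660000) = 0.143149
  f(a) × f(c) < 0, new interval: [0.060000, 0.660000]

After 1 iteration(s), the approximation is c_1 = 0.660000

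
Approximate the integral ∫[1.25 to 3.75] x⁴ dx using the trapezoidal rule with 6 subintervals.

f(x) = x⁴
a = 1.25, b = 3.75, n = 6
h = (b - a)/n = 0.416667

Trapezoidal rule: (h/2)[f(x₀) + 2f(x₁) + 2f(x₂) + ... + f(xₙ)]

x_0 = 1.2500, f(x_0) = 2.441406, coefficient = 1
x_1 = 1.6667, f(x_1) = 7.716049, coefficient = 2
x_2 = 2.0833, f(x_2) = 18.838011, coefficient = 2
x_3 = 2.5000, f(x_3) = 39.062500, coefficient = 2
x_4 = 2.9167, f(x_4) = 72.368104, coefficient = 2
x_5 = 3.3333, f(x_5) = 123.456790, coefficient = 2
x_6 = 3.7500, f(x_6) = 197.753906, coefficient = 1

I ≈ (0.416667/2) × 723.078221 = 150.641296
Exact value: 147.705078
Error: 2.936218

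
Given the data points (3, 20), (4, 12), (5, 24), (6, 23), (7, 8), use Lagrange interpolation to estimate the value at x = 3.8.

Lagrange interpolation formula:
P(x) = Σ yᵢ × Lᵢ(x)
where Lᵢ(x) = Π_{j≠i} (x - xⱼ)/(xᵢ - xⱼ)

L_0(3.8) = (3.8 - 4)/(3 - 4) × (3.8 - 5)/(3 - 5) × (3.8 - 6)/(3 - 6) × (3.8 - 7)/(3 - 7) = 0.070400
L_1(3.8) = (3.8 - 3)/(4 - 3) × (3.8 - 5)/(4 - 5) × (3.8 - 6)/(4 - 6) × (3.8 - 7)/(4 - 7) = 1.126400
L_2(3.8) = (3.8 - 3)/(5 - 3) × (3.8 - 4)/(5 - 4) × (3.8 - 6)/(5 - 6) × (3.8 - 7)/(5 - 7) = -0.281600
L_3(3.8) = (3.8 - 3)/(6 - 3) × (3.8 - 4)/(6 - 4) × (3.8 - 5)/(6 - 5) × (3.8 - 7)/(6 - 7) = 0.102400
L_4(3.8) = (3.8 - 3)/(7 - 3) × (3.8 - 4)/(7 - 4) × (3.8 - 5)/(7 - 5) × (3.8 - 6)/(7 - 6) = -0.017600

P(3.8) = 20×L_0(3.8) + 12×L_1(3.8) + 24×L_2(3.8) + 23×L_3(3.8) + 8×L_4(3.8)
P(3.8) = 10.380800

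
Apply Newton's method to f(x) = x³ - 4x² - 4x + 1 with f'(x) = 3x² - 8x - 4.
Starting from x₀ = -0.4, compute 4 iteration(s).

f(x) = x³ - 4x² - 4x + 1
f'(x) = 3x² - 8x - 4
x₀ = -0.4

Newton-Raphson formula: x_{n+1} = x_n - f(x_n)/f'(x_n)

Iteration 1:
  f(-0.400000) = 1.896000
  f'(-0.400000) = -0.320000
  x_1 = -0.400000 - 1.896000/(-0.320000) = 5.525000
Iteration 2:
  f(5.525000) = 25.451578
  f'(5.525000) = 43.376875
  x_2 = 5.525000 - 25.451578/43.376875 = 4.938245
Iteration 3:
  f(4.938245) = 4.127324
  f'(4.938245) = 29.652841
  x_3 = 4.938245 - 4.127324/29.652841 = 4.799057
Iteration 4:
  f(4.799057) = 0.206821
  f'(4.799057) = 26.700395
  x_4 = 4.799057 - 0.206821/26.700395 = 4.791311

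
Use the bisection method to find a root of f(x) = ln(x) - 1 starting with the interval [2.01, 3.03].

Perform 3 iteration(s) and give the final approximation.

f(x) = ln(x) - 1
Initial interval: [2.01, 3.03]

Iteration 1:
  c_1 = (2.010000 + 3.030000)/2 = 2.520000
  f(c_1) = f(2.520000) = -0.075741
  f(a) × f(c) ≥ 0, new interval: [2.520000, 3.030000]
Iteration 2:
  c_2 = (2.520000 + 3.030000)/2 = 2.775000
  f(c_2) = f(2.775000) = 0.020651
  f(a) × f(c) < 0, new interval: [2.520000, 2.775000]
Iteration 3:
  c_3 = (2.520000 + 2.775000)/2 = 2.647500
  f(c_3) = f(2.647500) = -0.026384
  f(a) × f(c) ≥ 0, new interval: [2.647500, 2.775000]

After 3 iteration(s), the approximation is c_3 = 2.647500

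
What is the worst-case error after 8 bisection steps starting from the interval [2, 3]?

Bisection error bound: |error| ≤ (b-a)/2^n
|error| ≤ (3 - 2)/2^8 = 1/2^8
|error| ≤ 0.0039062500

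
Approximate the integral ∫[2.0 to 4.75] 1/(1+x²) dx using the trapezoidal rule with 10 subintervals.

f(x) = 1/(1+x²)
a = 2.0, b = 4.75, n = 10
h = (b - a)/n = 0.275000

Trapezoidal rule: (h/2)[f(x₀) + 2f(x₁) + 2f(x₂) + ... + f(xₙ)]

x_0 = 2.0000, f(x_0) = 0.200000, coefficient = 1
x_1 = 2.2750, f(x_1) = 0.161927, coefficient = 2
x_2 = 2.5500, f(x_2) = 0.133289, coefficient = 2
x_3 = 2.8250, f(x_3) = 0.111351, coefficient = 2
x_4 = 3.1000, f(x_4) = 0.094251, coefficient = 2
x_5 = 3.3750, f(x_5) = 0.080706, coefficient = 2
x_6 = 3.6500, f(x_6) = 0.069820, coefficient = 2
x_7 = 3.9250, f(x_7) = 0.060955, coefficient = 2
x_8 = 4.2000, f(x_8) = 0.053648, coefficient = 2
x_9 = 4.4750, f(x_9) = 0.047561, coefficient = 2
x_10 = 4.7500, f(x_10) = 0.042440, coefficient = 1

I ≈ (0.275000/2) × 1.869455 = 0.257050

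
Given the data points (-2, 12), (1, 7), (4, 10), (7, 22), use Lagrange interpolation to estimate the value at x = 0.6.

Lagrange interpolation formula:
P(x) = Σ yᵢ × Lᵢ(x)
where Lᵢ(x) = Π_{j≠i} (x - xⱼ)/(xᵢ - xⱼ)

L_0(0.6) = (0.6 - 1)/(-2 - 1) × (0.6 - 4)/(-2 - 4) × (0.6 - 7)/(-2 - 7) = 0.053728
L_1(0.6) = (0.6 - (-2))/(1 - (-2)) × (0.6 - 4)/(1 - 4) × (0.6 - 7)/(1 - 7) = 1.047704
L_2(0.6) = (0.6 - (-2))/(4 - (-2)) × (0.6 - 1)/(4 - 1) × (0.6 - 7)/(4 - 7) = -0.123259
L_3(0.6) = (0.6 - (-2))/(7 - (-2)) × (0.6 - 1)/(7 - 1) × (0.6 - 4)/(7 - 4) = 0.021827

P(0.6) = 12×L_0(0.6) + 7×L_1(0.6) + 10×L_2(0.6) + 22×L_3(0.6)
P(0.6) = 7.226272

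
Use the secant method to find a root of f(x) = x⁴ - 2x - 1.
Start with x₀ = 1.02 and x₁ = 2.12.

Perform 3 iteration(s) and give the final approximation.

f(x) = x⁴ - 2x - 1
x₀ = 1.02, x₁ = 2.12

Secant formula: x_{n+1} = x_n - f(x_n)(x_n - x_{n-1})/(f(x_n) - f(x_{n-1}))

Iteration 1:
  f(1.020000) = -1.957568
  f(2.120000) = 14.959631
  x_2 = 2.120000 - 14.959631×(2.120000 - 1.020000)/(14.959631 - (-1.957568))
       = 1.147286
Iteration 2:
  f(2.120000) = 14.959631
  f(1.147286) = -1.562018
  x_3 = 1.147286 - (-1.562018)×(1.147286 - 2.120000)/(-1.562018 - 14.959631)
       = 1.239250
Iteration 3:
  f(1.147286) = -1.562018
  f(1.239250) = -1.120001
  x_4 = 1.239250 - (-1.120001)×(1.239250 - 1.147286)/(-1.120001 - (-1.562018))
       = 1.472272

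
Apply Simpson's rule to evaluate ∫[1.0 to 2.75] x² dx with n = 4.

f(x) = x²
a = 1.0, b = 2.75, n = 4
h = (b - a)/n = 0.437500

Simpson's rule: (h/3)[f(x₀) + 4f(x₁) + 2f(x₂) + ... + f(xₙ)]

x_0 = 1.0000, f(x_0) = 1.000000, coefficient = 1
x_1 = 1.4375, f(x_1) = 2.066406, coefficient = 4
x_2 = 1.8750, f(x_2) = 3.515625, coefficient = 2
x_3 = 2.3125, f(x_3) = 5.347656, coefficient = 4
x_4 = 2.7500, f(x_4) = 7.562500, coefficient = 1

I ≈ (0.437500/3) × 45.250000 = 6.598958
Exact value: 6.598958
Error: 0.000000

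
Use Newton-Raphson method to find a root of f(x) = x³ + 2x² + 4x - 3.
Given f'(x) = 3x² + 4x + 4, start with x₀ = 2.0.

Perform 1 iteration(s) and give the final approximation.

f(x) = x³ + 2x² + 4x - 3
f'(x) = 3x² + 4x + 4
x₀ = 2.0

Newton-Raphson formula: x_{n+1} = x_n - f(x_n)/f'(x_n)

Iteration 1:
  f(2.000000) = 21.000000
  f'(2.000000) = 24.000000
  x_1 = 2.000000 - 21.000000/24.000000 = 1.125000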